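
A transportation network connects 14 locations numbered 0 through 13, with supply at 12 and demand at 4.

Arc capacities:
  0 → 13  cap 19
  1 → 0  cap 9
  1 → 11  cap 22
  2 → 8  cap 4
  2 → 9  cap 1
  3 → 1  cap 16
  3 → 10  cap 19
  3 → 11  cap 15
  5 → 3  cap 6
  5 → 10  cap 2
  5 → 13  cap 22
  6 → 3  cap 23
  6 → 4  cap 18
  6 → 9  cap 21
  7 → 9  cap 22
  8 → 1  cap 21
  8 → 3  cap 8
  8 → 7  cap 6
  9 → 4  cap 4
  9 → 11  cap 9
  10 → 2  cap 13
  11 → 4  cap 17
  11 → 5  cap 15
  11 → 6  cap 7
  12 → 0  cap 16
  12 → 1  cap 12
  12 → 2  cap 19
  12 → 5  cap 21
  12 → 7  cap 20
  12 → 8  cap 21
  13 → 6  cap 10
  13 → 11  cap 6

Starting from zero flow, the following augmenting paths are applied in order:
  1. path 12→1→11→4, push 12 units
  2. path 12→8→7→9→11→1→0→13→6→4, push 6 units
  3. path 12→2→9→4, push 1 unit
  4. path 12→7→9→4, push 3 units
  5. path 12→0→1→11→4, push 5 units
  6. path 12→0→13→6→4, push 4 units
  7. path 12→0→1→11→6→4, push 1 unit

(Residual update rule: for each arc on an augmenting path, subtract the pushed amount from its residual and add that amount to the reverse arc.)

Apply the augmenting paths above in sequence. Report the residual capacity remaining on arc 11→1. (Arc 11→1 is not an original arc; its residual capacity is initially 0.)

after path 1 (12→1→11→4, push 12): res(11,1)=12
after path 2 (12→8→7→9→11→1→0→13→6→4, push 6): res(11,1)=6
after path 3 (12→2→9→4, push 1): res(11,1)=6
after path 4 (12→7→9→4, push 3): res(11,1)=6
after path 5 (12→0→1→11→4, push 5): res(11,1)=11
after path 6 (12→0→13→6→4, push 4): res(11,1)=11
after path 7 (12→0→1→11→6→4, push 1): res(11,1)=12

Residual capacity of (11,1): 12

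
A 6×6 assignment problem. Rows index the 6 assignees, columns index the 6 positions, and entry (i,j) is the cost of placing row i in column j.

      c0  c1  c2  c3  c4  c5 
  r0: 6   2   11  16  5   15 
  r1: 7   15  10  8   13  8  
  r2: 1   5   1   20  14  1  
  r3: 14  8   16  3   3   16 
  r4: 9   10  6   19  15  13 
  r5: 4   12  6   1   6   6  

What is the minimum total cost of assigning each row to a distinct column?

Minimum assignment cost: 20

optimal assignment: row0→col1 (cost 2), row1→col0 (cost 7), row2→col5 (cost 1), row3→col4 (cost 3), row4→col2 (cost 6), row5→col3 (cost 1)
total = 2 + 7 + 1 + 3 + 6 + 1 = 20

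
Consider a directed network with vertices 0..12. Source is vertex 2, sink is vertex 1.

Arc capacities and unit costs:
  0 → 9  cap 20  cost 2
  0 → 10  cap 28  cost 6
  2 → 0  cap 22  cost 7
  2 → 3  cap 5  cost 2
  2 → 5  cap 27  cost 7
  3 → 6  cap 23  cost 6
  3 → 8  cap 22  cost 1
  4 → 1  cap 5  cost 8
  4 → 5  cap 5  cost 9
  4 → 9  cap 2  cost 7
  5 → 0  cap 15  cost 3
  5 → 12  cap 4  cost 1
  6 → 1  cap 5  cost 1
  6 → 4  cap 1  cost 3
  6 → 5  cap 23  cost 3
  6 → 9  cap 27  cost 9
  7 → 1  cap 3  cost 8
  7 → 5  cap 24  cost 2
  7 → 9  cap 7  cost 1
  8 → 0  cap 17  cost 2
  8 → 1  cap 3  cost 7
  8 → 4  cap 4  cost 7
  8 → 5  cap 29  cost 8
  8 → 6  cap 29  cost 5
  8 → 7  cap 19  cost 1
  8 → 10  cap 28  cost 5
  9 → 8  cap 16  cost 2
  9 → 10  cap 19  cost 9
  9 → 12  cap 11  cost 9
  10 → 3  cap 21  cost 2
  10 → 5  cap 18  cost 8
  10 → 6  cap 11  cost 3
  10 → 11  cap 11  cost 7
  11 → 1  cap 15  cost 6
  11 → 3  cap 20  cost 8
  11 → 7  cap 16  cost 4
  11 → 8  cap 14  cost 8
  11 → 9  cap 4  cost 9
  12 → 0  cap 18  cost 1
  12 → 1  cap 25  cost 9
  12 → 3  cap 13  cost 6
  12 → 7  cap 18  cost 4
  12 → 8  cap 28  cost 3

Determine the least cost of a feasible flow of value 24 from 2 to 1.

shortest-cost path #1: 2→3→6→1 push 5 @ unit cost 9 (adds 45)
shortest-cost path #2: 2→5→12→1 push 4 @ unit cost 17 (adds 68)
shortest-cost path #3: 2→0→9→8→1 push 3 @ unit cost 18 (adds 54)
shortest-cost path #4: 2→0→9→8→7→1 push 3 @ unit cost 20 (adds 60)
shortest-cost path #5: 2→0→10→11→1 push 9 @ unit cost 26 (adds 234)
total cost = 461

Minimum cost for 24 units: 461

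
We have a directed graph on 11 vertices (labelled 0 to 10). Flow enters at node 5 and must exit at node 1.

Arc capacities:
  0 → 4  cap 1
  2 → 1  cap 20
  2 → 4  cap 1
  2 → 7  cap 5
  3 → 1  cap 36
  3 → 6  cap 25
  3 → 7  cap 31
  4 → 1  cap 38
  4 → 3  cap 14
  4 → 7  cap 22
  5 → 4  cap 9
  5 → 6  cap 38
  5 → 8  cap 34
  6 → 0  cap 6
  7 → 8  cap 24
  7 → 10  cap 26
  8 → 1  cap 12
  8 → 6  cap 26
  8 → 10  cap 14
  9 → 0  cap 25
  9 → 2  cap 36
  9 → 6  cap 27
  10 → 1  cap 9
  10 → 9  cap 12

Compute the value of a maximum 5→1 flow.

Maximum flow value: 36

augment #1: 5→4→1 bottleneck 9, total now 9
augment #2: 5→8→1 bottleneck 12, total now 21
augment #3: 5→8→10→1 bottleneck 9, total now 30
augment #4: 5→6→0→4→1 bottleneck 1, total now 31
augment #5: 5→8→10→9→2→1 bottleneck 5, total now 36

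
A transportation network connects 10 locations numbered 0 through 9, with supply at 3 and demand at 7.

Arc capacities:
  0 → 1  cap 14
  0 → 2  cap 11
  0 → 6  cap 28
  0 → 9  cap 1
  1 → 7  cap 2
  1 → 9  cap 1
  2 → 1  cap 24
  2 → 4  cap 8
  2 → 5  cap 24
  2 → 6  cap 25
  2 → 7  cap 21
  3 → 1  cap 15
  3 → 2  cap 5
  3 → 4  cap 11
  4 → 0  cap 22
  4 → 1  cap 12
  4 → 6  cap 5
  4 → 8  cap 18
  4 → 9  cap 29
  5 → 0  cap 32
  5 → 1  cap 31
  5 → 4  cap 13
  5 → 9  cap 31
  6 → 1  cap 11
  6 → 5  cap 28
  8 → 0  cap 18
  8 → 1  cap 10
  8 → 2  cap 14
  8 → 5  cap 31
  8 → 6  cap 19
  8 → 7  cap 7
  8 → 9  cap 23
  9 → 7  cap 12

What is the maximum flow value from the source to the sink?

Maximum flow value: 19

augment #1: 3→1→7 bottleneck 2, total now 2
augment #2: 3→2→7 bottleneck 5, total now 7
augment #3: 3→1→9→7 bottleneck 1, total now 8
augment #4: 3→4→8→7 bottleneck 7, total now 15
augment #5: 3→4→9→7 bottleneck 4, total now 19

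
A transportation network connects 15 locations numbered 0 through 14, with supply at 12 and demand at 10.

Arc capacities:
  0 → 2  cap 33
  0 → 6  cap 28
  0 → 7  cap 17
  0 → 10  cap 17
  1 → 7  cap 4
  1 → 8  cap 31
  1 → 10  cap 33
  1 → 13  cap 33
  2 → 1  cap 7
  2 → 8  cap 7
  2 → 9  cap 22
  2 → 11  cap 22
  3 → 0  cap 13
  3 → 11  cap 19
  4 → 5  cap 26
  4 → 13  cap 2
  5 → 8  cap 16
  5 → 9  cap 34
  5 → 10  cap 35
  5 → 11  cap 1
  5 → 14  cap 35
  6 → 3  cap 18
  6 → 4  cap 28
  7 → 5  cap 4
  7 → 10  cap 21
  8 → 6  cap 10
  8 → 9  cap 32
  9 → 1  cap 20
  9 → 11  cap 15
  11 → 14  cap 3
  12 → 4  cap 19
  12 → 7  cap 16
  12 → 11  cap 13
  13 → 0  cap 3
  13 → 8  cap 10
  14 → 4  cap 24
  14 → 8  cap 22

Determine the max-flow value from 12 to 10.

augment #1: 12→7→10 bottleneck 16, total now 16
augment #2: 12→4→5→10 bottleneck 19, total now 35
augment #3: 12→11→14→4→5→10 bottleneck 3, total now 38

Maximum flow value: 38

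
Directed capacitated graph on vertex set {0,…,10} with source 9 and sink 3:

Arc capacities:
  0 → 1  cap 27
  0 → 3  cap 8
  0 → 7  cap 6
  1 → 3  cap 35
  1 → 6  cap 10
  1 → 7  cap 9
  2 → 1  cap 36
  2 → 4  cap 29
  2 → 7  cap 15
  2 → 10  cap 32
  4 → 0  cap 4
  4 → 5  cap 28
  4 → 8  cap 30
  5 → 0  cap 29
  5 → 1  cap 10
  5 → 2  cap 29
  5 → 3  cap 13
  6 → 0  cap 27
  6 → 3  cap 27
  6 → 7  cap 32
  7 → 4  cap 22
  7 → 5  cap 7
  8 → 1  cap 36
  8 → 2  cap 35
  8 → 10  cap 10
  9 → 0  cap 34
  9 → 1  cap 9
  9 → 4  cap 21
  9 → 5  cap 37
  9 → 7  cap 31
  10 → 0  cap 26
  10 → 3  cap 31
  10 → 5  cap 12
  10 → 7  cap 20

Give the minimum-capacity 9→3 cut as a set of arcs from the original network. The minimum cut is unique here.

Min-cut arcs: {(0,3), (1,3), (1,6), (5,3), (10,3)} (total capacity 97)

augment #1: 9→0→3 push 8
augment #2: 9→1→3 push 9
augment #3: 9→5→3 push 13
augment #4: 9→0→1→3 push 26
augment #5: 9→4→8→10→3 push 10
augment #6: 9→5→1→6→3 push 10
augment #7: 9→5→2→10→3 push 14
augment #8: 9→4→5→2→10→3 push 7
max flow = 97; residual-reachable set from 9 gives S-side
cut edges (S→T): {(0,3), (1,3), (1,6), (5,3), (10,3)} total cap 97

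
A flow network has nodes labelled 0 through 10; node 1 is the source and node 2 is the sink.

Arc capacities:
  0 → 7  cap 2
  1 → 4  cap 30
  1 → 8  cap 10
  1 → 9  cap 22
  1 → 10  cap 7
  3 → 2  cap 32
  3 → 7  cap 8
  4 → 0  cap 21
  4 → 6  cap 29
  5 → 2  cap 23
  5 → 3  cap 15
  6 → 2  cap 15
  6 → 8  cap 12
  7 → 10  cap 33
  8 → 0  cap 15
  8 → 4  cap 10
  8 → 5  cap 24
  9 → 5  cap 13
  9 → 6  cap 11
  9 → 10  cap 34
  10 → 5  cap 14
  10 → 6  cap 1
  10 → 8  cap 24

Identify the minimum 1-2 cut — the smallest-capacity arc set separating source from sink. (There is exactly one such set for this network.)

Min-cut arcs: {(5,2), (5,3), (6,2)} (total capacity 53)

augment #1: 1→4→6→2 push 15
augment #2: 1→8→5→2 push 10
augment #3: 1→9→5→2 push 13
augment #4: 1→10→5→3→2 push 7
augment #5: 1→9→10→5→3→2 push 7
augment #6: 1→4→6→8→5→3→2 push 1
max flow = 53; residual-reachable set from 1 gives S-side
cut edges (S→T): {(5,2), (5,3), (6,2)} total cap 53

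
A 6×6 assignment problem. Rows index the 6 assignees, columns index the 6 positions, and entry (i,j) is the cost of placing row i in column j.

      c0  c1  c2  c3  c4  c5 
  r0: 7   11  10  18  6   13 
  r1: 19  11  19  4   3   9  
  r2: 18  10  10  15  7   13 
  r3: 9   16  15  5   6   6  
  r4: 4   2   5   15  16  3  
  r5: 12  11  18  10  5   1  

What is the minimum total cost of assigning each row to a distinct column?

Minimum assignment cost: 28

optimal assignment: row0→col0 (cost 7), row1→col4 (cost 3), row2→col2 (cost 10), row3→col3 (cost 5), row4→col1 (cost 2), row5→col5 (cost 1)
total = 7 + 3 + 10 + 5 + 2 + 1 = 28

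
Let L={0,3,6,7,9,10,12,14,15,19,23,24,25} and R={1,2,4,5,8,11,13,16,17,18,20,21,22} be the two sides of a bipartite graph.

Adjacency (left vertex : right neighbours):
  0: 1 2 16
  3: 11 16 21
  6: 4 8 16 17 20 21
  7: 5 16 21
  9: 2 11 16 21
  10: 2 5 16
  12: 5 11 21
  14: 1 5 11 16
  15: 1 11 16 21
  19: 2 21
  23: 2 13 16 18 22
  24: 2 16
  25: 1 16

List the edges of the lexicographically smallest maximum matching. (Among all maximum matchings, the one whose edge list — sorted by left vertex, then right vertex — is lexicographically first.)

Lex-smallest maximum matching: {(0,1), (3,11), (6,4), (7,5), (9,2), (10,16), (12,21), (23,13)}

|M| = 8 (so the lex-smallest maximum matching has 8 edges)
process left vertices in ascending order; for each, take the smallest-labelled available neighbour that still permits 8 edges overall, or leave it unmatched if none does
lex-smallest matching: {0-1, 3-11, 6-4, 7-5, 9-2, 10-16, 12-21, 23-13}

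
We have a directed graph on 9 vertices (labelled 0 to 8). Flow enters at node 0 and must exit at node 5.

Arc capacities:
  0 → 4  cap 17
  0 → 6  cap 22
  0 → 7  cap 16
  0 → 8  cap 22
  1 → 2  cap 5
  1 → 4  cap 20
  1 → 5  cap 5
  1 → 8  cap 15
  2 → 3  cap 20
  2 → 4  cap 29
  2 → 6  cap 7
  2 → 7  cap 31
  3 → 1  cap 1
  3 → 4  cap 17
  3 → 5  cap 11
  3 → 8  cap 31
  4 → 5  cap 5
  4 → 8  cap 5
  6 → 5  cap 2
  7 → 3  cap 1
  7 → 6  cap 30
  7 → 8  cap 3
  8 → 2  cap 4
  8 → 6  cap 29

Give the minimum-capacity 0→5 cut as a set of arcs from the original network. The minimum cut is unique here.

augment #1: 0→4→5 push 5
augment #2: 0→6→5 push 2
augment #3: 0→7→3→5 push 1
augment #4: 0→8→2→3→5 push 4
max flow = 12; residual-reachable set from 0 gives S-side
cut edges (S→T): {(4,5), (6,5), (7,3), (8,2)} total cap 12

Min-cut arcs: {(4,5), (6,5), (7,3), (8,2)} (total capacity 12)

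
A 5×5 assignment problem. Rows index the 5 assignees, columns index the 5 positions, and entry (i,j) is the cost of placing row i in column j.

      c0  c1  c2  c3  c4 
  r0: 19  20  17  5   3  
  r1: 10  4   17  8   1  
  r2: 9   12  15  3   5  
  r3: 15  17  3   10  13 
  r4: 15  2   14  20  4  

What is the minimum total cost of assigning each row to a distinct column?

optimal assignment: row0→col3 (cost 5), row1→col4 (cost 1), row2→col0 (cost 9), row3→col2 (cost 3), row4→col1 (cost 2)
total = 5 + 1 + 9 + 3 + 2 = 20

Minimum assignment cost: 20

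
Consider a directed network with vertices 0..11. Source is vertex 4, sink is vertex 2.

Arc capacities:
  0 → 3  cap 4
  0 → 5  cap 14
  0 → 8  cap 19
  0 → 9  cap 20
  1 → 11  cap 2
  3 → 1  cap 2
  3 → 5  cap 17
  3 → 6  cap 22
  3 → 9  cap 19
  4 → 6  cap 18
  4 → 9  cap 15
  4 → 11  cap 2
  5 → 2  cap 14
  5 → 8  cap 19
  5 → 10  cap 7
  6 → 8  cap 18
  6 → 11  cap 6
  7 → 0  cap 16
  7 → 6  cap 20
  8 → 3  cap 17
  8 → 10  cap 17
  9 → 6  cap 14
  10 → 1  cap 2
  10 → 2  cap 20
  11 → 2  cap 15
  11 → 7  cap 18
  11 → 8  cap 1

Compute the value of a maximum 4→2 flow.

augment #1: 4→11→2 bottleneck 2, total now 2
augment #2: 4→6→11→2 bottleneck 6, total now 8
augment #3: 4→6→8→10→2 bottleneck 12, total now 20
augment #4: 4→9→6→8→10→2 bottleneck 5, total now 25
augment #5: 4→9→6→8→3→5→2 bottleneck 1, total now 26

Maximum flow value: 26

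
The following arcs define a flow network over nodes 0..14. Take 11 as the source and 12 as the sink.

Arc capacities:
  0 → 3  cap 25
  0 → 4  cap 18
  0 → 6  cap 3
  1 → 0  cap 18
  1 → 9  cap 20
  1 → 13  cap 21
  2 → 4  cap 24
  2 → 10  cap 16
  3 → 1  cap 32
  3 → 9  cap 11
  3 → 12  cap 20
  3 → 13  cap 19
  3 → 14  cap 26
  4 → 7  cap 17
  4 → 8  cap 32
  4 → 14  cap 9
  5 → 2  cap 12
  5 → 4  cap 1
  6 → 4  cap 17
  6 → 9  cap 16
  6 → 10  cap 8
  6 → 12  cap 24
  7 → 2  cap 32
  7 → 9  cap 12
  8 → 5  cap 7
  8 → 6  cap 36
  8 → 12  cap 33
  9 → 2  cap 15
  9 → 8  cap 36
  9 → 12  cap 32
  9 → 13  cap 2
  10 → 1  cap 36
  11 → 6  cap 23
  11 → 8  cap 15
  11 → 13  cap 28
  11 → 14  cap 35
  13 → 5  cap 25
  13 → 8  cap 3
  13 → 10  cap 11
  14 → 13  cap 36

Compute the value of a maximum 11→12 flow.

augment #1: 11→6→12 bottleneck 23, total now 23
augment #2: 11→8→12 bottleneck 15, total now 38
augment #3: 11→13→8→12 bottleneck 3, total now 41
augment #4: 11→13→5→4→8→12 bottleneck 1, total now 42
augment #5: 11→13→10→1→9→12 bottleneck 11, total now 53
augment #6: 11→13→5→2→4→8→12 bottleneck 12, total now 65

Maximum flow value: 65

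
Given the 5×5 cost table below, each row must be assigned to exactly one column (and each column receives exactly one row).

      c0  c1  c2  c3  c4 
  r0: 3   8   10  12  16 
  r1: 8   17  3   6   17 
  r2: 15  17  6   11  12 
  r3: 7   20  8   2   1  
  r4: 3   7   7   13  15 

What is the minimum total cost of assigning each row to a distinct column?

optimal assignment: row0→col0 (cost 3), row1→col3 (cost 6), row2→col2 (cost 6), row3→col4 (cost 1), row4→col1 (cost 7)
total = 3 + 6 + 6 + 1 + 7 = 23

Minimum assignment cost: 23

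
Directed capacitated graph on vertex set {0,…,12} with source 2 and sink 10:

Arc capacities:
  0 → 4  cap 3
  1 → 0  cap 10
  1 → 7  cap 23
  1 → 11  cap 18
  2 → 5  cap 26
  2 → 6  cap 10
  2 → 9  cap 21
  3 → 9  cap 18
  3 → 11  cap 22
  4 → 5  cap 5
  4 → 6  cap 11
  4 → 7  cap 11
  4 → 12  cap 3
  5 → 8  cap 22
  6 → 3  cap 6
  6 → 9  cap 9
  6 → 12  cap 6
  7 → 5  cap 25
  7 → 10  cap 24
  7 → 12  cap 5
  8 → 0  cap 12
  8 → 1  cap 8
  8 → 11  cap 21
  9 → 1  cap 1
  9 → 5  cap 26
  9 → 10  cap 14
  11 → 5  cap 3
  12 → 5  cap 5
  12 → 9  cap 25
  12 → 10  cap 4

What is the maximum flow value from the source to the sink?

Maximum flow value: 30

augment #1: 2→9→10 bottleneck 14, total now 14
augment #2: 2→6→12→10 bottleneck 4, total now 18
augment #3: 2→9→1→7→10 bottleneck 1, total now 19
augment #4: 2→5→8→1→7→10 bottleneck 8, total now 27
augment #5: 2→5→8→0→4→7→10 bottleneck 3, total now 30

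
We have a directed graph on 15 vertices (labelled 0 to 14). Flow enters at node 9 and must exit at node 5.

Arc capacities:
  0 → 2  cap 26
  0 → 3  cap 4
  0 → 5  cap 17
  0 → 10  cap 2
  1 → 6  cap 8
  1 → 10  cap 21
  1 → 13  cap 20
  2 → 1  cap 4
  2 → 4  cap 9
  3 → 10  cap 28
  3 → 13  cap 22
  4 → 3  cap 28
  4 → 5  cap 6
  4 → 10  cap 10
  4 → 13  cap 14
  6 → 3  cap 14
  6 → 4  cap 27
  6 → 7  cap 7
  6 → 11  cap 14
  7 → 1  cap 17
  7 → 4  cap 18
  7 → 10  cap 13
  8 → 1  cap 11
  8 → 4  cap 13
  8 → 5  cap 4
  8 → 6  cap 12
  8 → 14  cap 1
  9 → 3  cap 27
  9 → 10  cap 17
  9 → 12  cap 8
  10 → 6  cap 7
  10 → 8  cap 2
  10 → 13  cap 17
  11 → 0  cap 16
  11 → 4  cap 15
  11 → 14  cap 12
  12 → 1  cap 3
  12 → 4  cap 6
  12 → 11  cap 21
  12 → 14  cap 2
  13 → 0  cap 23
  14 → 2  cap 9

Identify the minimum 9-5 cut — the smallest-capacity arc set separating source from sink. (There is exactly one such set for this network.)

augment #1: 9→10→8→5 push 2
augment #2: 9→12→4→5 push 6
augment #3: 9→3→13→0→5 push 17
max flow = 25; residual-reachable set from 9 gives S-side
cut edges (S→T): {(0,5), (4,5), (10,8)} total cap 25

Min-cut arcs: {(0,5), (4,5), (10,8)} (total capacity 25)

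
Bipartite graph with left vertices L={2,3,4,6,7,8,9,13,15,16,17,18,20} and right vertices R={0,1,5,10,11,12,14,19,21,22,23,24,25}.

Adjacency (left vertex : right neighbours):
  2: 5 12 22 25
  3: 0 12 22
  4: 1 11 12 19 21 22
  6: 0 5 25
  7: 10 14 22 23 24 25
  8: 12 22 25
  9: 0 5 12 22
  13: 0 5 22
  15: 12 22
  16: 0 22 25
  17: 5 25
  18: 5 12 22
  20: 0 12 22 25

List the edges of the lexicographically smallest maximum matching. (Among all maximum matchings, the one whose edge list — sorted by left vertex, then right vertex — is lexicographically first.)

|M| = 7 (so the lex-smallest maximum matching has 7 edges)
process left vertices in ascending order; for each, take the smallest-labelled available neighbour that still permits 7 edges overall, or leave it unmatched if none does
lex-smallest matching: {2-5, 3-0, 4-1, 6-25, 7-10, 8-12, 9-22}

Lex-smallest maximum matching: {(2,5), (3,0), (4,1), (6,25), (7,10), (8,12), (9,22)}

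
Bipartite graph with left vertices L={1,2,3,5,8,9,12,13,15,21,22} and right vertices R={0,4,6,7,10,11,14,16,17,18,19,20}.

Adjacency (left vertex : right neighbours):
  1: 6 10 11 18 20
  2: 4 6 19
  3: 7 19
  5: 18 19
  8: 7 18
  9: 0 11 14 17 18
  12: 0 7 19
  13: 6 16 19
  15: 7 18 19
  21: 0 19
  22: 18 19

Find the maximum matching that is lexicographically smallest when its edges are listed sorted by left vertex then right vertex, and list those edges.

Lex-smallest maximum matching: {(1,6), (2,4), (3,7), (5,18), (9,11), (12,0), (13,16), (15,19)}

|M| = 8 (so the lex-smallest maximum matching has 8 edges)
process left vertices in ascending order; for each, take the smallest-labelled available neighbour that still permits 8 edges overall, or leave it unmatched if none does
lex-smallest matching: {1-6, 2-4, 3-7, 5-18, 9-11, 12-0, 13-16, 15-19}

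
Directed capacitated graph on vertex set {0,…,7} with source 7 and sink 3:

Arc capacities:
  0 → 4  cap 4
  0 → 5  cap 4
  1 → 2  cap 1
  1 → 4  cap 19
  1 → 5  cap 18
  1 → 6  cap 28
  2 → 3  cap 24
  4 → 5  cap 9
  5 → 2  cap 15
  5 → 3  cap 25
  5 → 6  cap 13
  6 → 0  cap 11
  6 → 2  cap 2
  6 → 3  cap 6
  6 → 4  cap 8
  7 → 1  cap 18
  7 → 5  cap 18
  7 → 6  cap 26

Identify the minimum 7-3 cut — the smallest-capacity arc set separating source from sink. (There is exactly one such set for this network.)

augment #1: 7→5→3 push 18
augment #2: 7→6→3 push 6
augment #3: 7→1→2→3 push 1
augment #4: 7→1→5→3 push 7
augment #5: 7→6→2→3 push 2
augment #6: 7→1→5→2→3 push 10
augment #7: 7→6→0→5→2→3 push 4
augment #8: 7→6→4→5→2→3 push 1
max flow = 49; residual-reachable set from 7 gives S-side
cut edges (S→T): {(1,2), (5,2), (5,3), (6,2), (6,3)} total cap 49

Min-cut arcs: {(1,2), (5,2), (5,3), (6,2), (6,3)} (total capacity 49)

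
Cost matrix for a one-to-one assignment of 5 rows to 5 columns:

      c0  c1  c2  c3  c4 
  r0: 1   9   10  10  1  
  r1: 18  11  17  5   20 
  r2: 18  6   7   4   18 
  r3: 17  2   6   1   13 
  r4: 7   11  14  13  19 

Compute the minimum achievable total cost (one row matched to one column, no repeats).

Minimum assignment cost: 22

optimal assignment: row0→col4 (cost 1), row1→col3 (cost 5), row2→col2 (cost 7), row3→col1 (cost 2), row4→col0 (cost 7)
total = 1 + 5 + 7 + 2 + 7 = 22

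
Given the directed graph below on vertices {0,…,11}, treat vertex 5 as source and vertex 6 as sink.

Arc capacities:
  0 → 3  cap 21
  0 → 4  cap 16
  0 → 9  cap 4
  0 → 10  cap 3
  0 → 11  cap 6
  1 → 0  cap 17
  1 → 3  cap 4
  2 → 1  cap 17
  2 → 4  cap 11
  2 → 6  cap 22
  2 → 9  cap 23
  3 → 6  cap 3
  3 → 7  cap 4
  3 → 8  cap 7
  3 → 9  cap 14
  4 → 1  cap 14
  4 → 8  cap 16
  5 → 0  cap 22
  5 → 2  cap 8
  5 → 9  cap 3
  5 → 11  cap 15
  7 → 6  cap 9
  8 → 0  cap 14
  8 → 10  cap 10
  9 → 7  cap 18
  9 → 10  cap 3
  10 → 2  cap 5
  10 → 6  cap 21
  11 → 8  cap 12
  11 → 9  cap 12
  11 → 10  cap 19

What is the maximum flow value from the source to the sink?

augment #1: 5→2→6 bottleneck 8, total now 8
augment #2: 5→0→3→6 bottleneck 3, total now 11
augment #3: 5→0→10→6 bottleneck 3, total now 14
augment #4: 5→9→7→6 bottleneck 3, total now 17
augment #5: 5→11→10→6 bottleneck 15, total now 32
augment #6: 5→0→3→7→6 bottleneck 4, total now 36
augment #7: 5→0→9→7→6 bottleneck 2, total now 38
augment #8: 5→0→9→10→6 bottleneck 2, total now 40
augment #9: 5→0→11→10→6 bottleneck 1, total now 41
augment #10: 5→0→11→10→2→6 bottleneck 3, total now 44
augment #11: 5→0→3→8→10→2→6 bottleneck 2, total now 46

Maximum flow value: 46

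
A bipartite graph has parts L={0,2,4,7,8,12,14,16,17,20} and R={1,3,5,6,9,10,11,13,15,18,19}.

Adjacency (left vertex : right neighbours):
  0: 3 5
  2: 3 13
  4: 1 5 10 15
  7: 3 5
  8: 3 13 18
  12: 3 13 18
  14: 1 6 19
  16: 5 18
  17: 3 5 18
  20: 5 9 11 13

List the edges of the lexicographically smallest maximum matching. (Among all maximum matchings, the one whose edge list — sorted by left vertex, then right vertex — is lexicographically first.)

|M| = 7 (so the lex-smallest maximum matching has 7 edges)
process left vertices in ascending order; for each, take the smallest-labelled available neighbour that still permits 7 edges overall, or leave it unmatched if none does
lex-smallest matching: {0-3, 2-13, 4-1, 7-5, 8-18, 14-6, 20-9}

Lex-smallest maximum matching: {(0,3), (2,13), (4,1), (7,5), (8,18), (14,6), (20,9)}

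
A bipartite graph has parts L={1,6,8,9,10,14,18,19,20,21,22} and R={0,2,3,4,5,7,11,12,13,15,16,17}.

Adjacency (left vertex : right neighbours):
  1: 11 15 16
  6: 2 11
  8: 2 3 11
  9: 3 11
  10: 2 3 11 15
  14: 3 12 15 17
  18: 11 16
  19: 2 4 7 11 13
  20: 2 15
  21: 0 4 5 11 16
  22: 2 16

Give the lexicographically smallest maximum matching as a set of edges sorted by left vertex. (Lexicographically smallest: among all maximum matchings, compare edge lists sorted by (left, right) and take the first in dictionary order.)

|M| = 8 (so the lex-smallest maximum matching has 8 edges)
process left vertices in ascending order; for each, take the smallest-labelled available neighbour that still permits 8 edges overall, or leave it unmatched if none does
lex-smallest matching: {1-11, 6-2, 8-3, 10-15, 14-12, 18-16, 19-4, 21-0}

Lex-smallest maximum matching: {(1,11), (6,2), (8,3), (10,15), (14,12), (18,16), (19,4), (21,0)}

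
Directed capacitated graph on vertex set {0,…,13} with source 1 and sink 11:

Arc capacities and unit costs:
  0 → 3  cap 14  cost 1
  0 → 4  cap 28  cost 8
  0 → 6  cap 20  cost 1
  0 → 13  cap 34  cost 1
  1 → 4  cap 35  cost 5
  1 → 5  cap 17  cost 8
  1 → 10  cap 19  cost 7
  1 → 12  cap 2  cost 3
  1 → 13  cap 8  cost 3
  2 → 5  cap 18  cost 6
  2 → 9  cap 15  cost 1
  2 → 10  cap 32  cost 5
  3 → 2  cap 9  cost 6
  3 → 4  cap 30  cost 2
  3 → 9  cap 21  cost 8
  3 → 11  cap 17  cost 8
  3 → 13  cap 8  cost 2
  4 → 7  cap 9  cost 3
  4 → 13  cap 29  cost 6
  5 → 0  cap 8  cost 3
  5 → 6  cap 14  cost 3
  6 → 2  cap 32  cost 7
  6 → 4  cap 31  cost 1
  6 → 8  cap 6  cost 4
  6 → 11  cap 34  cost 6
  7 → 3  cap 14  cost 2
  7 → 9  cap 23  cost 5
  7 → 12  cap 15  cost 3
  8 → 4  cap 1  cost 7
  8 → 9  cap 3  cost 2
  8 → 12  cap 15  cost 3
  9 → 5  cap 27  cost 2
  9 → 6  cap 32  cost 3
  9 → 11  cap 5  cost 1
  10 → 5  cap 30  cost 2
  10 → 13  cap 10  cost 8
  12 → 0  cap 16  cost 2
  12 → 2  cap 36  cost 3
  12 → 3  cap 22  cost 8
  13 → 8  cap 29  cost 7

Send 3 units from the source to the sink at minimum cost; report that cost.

shortest-cost path #1: 1→12→2→9→11 push 2 @ unit cost 8 (adds 16)
shortest-cost path #2: 1→13→8→9→11 push 1 @ unit cost 13 (adds 13)
total cost = 29

Minimum cost for 3 units: 29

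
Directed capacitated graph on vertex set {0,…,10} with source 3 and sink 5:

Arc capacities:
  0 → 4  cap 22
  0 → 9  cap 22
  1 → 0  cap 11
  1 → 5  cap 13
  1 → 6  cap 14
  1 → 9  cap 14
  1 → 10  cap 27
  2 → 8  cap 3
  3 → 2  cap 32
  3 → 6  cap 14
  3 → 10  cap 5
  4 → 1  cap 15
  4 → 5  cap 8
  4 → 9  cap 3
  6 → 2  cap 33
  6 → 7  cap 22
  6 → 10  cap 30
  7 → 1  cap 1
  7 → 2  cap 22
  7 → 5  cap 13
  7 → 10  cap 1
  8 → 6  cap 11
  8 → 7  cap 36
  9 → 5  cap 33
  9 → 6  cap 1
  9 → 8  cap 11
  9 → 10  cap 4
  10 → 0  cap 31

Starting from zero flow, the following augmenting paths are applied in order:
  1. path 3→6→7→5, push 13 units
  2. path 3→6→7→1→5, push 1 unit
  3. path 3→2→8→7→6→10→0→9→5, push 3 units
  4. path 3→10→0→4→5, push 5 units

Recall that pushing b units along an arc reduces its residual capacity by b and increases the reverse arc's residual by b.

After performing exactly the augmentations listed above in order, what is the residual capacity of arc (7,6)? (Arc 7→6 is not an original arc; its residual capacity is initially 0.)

after path 1 (3→6→7→5, push 13): res(7,6)=13
after path 2 (3→6→7→1→5, push 1): res(7,6)=14
after path 3 (3→2→8→7→6→10→0→9→5, push 3): res(7,6)=11
after path 4 (3→10→0→4→5, push 5): res(7,6)=11

Residual capacity of (7,6): 11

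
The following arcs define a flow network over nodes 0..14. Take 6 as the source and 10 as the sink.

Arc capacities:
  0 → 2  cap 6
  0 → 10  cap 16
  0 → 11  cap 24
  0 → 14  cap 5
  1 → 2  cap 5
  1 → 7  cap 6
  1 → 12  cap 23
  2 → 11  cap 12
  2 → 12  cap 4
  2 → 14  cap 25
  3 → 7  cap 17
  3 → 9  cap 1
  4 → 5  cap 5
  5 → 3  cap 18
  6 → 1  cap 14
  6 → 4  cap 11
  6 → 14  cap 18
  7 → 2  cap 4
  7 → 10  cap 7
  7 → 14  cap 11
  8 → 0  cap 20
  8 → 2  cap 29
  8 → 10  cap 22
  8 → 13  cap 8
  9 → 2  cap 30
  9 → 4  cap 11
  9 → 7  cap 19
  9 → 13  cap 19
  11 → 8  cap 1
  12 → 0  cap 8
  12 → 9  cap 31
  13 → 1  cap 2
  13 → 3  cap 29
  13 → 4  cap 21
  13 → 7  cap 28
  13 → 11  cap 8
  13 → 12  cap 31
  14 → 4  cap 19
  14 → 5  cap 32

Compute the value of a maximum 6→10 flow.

augment #1: 6→1→7→10 bottleneck 6, total now 6
augment #2: 6→1→12→0→10 bottleneck 8, total now 14
augment #3: 6→4→5→3→7→10 bottleneck 1, total now 15
augment #4: 6→4→5→3→7→2→11→8→10 bottleneck 1, total now 16

Maximum flow value: 16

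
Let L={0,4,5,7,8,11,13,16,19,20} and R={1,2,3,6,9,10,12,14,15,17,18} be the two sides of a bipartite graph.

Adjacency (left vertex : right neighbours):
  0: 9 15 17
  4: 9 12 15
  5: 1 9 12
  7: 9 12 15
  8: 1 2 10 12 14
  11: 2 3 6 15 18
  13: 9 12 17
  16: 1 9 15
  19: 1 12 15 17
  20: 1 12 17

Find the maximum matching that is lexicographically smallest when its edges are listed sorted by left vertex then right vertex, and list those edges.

Lex-smallest maximum matching: {(0,9), (4,12), (5,1), (7,15), (8,2), (11,3), (13,17)}

|M| = 7 (so the lex-smallest maximum matching has 7 edges)
process left vertices in ascending order; for each, take the smallest-labelled available neighbour that still permits 7 edges overall, or leave it unmatched if none does
lex-smallest matching: {0-9, 4-12, 5-1, 7-15, 8-2, 11-3, 13-17}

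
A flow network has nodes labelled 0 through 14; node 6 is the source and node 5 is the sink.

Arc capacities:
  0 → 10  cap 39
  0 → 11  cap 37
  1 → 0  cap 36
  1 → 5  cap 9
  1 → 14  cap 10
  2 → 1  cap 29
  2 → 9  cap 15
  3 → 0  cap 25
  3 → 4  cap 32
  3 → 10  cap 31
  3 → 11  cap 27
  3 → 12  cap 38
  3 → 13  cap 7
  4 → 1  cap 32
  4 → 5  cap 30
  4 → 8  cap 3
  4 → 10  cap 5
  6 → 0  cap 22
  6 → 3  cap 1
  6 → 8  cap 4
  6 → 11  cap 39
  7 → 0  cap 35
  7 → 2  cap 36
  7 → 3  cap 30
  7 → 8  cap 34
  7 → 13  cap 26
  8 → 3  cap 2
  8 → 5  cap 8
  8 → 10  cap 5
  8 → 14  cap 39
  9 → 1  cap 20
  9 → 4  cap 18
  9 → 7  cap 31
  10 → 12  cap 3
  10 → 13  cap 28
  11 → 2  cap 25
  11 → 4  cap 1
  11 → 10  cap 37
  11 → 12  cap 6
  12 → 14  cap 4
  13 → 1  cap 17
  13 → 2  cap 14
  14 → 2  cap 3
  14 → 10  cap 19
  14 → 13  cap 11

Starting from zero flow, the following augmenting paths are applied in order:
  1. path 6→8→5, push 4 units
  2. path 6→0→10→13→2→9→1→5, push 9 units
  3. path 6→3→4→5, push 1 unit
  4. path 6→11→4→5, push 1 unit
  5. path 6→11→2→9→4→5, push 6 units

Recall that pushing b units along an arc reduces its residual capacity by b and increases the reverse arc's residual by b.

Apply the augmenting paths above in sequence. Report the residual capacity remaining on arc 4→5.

Residual capacity of (4,5): 22

after path 1 (6→8→5, push 4): res(4,5)=30
after path 2 (6→0→10→13→2→9→1→5, push 9): res(4,5)=30
after path 3 (6→3→4→5, push 1): res(4,5)=29
after path 4 (6→11→4→5, push 1): res(4,5)=28
after path 5 (6→11→2→9→4→5, push 6): res(4,5)=22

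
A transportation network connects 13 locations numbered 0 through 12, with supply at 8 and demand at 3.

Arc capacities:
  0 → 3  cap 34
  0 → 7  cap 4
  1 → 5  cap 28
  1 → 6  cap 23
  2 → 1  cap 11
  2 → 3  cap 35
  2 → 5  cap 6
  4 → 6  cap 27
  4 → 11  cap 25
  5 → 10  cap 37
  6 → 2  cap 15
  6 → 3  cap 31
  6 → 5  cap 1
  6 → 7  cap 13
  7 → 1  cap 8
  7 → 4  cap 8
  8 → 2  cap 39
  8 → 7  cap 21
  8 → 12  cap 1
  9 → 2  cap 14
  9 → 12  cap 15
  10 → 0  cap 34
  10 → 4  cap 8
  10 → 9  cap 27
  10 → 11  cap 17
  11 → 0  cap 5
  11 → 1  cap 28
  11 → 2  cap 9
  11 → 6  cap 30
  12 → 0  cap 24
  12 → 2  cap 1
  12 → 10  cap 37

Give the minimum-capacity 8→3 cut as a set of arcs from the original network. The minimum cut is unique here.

Min-cut arcs: {(7,1), (7,4), (8,2), (8,12)} (total capacity 56)

augment #1: 8→2→3 push 35
augment #2: 8→12→0→3 push 1
augment #3: 8→2→1→6→3 push 4
augment #4: 8→7→1→6→3 push 8
augment #5: 8→7→4→6→3 push 8
max flow = 56; residual-reachable set from 8 gives S-side
cut edges (S→T): {(7,1), (7,4), (8,2), (8,12)} total cap 56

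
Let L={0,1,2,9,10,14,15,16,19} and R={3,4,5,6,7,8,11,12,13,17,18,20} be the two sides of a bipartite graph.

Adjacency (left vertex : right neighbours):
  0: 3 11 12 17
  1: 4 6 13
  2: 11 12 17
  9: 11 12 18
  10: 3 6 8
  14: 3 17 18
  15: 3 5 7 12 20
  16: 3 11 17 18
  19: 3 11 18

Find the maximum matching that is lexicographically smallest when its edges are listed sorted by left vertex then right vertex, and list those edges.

|M| = 8 (so the lex-smallest maximum matching has 8 edges)
process left vertices in ascending order; for each, take the smallest-labelled available neighbour that still permits 8 edges overall, or leave it unmatched if none does
lex-smallest matching: {0-3, 1-4, 2-11, 9-12, 10-6, 14-17, 15-5, 16-18}

Lex-smallest maximum matching: {(0,3), (1,4), (2,11), (9,12), (10,6), (14,17), (15,5), (16,18)}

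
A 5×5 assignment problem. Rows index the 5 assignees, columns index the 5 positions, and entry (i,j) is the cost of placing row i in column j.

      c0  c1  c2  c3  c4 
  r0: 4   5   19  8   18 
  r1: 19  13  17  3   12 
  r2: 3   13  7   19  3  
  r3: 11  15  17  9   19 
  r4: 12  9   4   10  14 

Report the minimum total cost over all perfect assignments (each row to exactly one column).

optimal assignment: row0→col1 (cost 5), row1→col3 (cost 3), row2→col4 (cost 3), row3→col0 (cost 11), row4→col2 (cost 4)
total = 5 + 3 + 3 + 11 + 4 = 26

Minimum assignment cost: 26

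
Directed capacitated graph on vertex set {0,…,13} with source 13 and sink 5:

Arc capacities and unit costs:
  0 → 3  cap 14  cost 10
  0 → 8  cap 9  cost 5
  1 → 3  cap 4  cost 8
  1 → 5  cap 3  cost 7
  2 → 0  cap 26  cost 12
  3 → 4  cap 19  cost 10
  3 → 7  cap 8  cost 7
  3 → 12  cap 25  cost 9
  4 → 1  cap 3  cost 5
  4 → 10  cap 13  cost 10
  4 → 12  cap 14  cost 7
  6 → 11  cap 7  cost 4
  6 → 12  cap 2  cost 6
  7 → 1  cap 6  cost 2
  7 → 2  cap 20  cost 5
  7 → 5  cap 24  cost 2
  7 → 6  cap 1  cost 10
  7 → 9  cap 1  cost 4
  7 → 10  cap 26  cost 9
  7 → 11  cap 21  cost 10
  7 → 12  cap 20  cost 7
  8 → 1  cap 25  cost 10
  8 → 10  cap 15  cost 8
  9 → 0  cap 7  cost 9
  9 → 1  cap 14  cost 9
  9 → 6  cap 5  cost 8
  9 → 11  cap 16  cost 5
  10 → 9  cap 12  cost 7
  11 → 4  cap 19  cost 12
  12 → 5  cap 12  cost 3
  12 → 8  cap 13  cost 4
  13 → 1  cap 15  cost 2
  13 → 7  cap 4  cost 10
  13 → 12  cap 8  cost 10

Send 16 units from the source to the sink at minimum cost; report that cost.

Minimum cost for 16 units: 198

shortest-cost path #1: 13→1→5 push 3 @ unit cost 9 (adds 27)
shortest-cost path #2: 13→7→5 push 4 @ unit cost 12 (adds 48)
shortest-cost path #3: 13→12→5 push 8 @ unit cost 13 (adds 104)
shortest-cost path #4: 13→1→3→7→5 push 1 @ unit cost 19 (adds 19)
total cost = 198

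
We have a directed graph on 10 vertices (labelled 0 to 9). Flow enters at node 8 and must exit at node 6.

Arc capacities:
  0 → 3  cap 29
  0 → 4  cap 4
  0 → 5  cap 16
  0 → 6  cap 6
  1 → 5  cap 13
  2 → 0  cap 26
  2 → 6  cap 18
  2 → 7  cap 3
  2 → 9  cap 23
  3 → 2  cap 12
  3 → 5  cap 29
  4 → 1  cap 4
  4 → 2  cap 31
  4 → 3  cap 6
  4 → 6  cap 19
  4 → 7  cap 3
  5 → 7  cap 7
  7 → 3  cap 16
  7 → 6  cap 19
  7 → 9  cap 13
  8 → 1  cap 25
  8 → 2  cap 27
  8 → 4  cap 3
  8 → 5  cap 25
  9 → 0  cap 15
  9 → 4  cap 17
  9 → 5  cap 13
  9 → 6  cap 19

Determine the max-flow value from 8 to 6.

Maximum flow value: 37

augment #1: 8→2→6 bottleneck 18, total now 18
augment #2: 8→4→6 bottleneck 3, total now 21
augment #3: 8→2→0→6 bottleneck 6, total now 27
augment #4: 8→2→7→6 bottleneck 3, total now 30
augment #5: 8→5→7→6 bottleneck 7, total now 37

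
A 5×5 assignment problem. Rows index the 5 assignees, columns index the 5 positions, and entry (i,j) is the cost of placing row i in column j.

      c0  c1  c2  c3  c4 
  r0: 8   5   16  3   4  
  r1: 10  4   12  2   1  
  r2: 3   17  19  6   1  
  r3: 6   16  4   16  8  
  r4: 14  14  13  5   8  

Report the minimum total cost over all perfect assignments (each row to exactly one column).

Minimum assignment cost: 18

optimal assignment: row0→col1 (cost 5), row1→col4 (cost 1), row2→col0 (cost 3), row3→col2 (cost 4), row4→col3 (cost 5)
total = 5 + 1 + 3 + 4 + 5 = 18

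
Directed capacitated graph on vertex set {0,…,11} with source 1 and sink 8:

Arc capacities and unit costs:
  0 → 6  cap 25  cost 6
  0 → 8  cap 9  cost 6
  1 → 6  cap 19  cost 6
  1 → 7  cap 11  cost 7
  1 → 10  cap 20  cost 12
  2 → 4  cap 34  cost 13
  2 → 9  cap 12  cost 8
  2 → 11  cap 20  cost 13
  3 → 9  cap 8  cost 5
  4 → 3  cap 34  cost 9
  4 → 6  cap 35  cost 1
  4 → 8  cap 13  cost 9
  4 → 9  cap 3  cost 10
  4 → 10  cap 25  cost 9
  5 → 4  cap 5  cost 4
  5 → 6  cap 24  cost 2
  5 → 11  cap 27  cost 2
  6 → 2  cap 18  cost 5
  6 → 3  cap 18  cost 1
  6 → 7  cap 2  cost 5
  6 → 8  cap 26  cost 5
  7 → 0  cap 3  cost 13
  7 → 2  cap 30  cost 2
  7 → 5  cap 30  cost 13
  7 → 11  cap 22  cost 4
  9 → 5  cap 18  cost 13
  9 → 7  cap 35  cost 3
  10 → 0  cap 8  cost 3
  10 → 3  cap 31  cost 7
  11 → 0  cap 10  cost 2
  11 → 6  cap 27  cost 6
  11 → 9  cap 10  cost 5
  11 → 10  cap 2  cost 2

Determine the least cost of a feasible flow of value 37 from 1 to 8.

Minimum cost for 37 units: 610

shortest-cost path #1: 1→6→8 push 19 @ unit cost 11 (adds 209)
shortest-cost path #2: 1→7→11→0→8 push 9 @ unit cost 19 (adds 171)
shortest-cost path #3: 1→7→11→6→8 push 2 @ unit cost 22 (adds 44)
shortest-cost path #4: 1→10→0→11→6→8 push 5 @ unit cost 24 (adds 120)
shortest-cost path #5: 1→10→0→11→7→2→4→8 push 2 @ unit cost 33 (adds 66)
total cost = 610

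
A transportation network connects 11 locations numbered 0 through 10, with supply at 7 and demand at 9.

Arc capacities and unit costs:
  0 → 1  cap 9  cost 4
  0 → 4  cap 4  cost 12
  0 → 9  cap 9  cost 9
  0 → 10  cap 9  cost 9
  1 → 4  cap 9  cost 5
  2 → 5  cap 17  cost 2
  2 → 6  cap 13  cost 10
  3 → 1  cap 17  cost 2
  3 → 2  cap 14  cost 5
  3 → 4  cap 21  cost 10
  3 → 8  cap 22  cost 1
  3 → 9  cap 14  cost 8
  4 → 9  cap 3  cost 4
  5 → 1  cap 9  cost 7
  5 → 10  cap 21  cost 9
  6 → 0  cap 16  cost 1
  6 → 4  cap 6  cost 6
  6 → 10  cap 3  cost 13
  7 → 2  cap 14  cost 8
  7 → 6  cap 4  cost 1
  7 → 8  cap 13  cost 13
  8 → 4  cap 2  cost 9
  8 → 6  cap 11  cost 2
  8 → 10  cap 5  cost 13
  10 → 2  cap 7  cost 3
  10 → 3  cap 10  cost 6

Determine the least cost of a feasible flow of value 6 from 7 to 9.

shortest-cost path #1: 7→6→0→9 push 4 @ unit cost 11 (adds 44)
shortest-cost path #2: 7→8→6→0→9 push 2 @ unit cost 25 (adds 50)
total cost = 94

Minimum cost for 6 units: 94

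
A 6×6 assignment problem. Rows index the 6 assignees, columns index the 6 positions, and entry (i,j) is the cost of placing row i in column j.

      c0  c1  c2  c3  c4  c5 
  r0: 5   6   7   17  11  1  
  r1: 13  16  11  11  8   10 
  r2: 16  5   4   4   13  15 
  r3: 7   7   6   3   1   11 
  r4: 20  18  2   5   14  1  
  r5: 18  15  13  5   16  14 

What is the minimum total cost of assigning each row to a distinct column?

Minimum assignment cost: 27

optimal assignment: row0→col5 (cost 1), row1→col0 (cost 13), row2→col1 (cost 5), row3→col4 (cost 1), row4→col2 (cost 2), row5→col3 (cost 5)
total = 1 + 13 + 5 + 1 + 2 + 5 = 27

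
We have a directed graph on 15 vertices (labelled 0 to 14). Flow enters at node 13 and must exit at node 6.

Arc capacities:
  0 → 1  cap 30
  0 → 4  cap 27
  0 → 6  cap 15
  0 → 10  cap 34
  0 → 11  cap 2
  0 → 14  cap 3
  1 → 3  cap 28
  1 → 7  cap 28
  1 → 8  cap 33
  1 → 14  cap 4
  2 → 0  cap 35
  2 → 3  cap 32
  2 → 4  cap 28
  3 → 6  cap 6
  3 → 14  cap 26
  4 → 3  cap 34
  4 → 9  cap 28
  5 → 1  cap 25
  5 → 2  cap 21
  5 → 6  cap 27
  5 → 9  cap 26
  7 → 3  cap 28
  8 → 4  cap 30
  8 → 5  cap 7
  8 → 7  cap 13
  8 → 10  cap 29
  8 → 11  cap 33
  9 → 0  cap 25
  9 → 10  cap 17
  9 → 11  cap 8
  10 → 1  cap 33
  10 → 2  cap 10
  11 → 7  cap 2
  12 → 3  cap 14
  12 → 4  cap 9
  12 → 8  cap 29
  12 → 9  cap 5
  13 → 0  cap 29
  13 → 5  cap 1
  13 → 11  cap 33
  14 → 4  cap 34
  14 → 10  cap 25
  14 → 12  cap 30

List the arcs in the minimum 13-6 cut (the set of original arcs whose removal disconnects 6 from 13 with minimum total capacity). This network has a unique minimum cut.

Min-cut arcs: {(0,6), (3,6), (8,5), (13,5)} (total capacity 29)

augment #1: 13→0→6 push 15
augment #2: 13→5→6 push 1
augment #3: 13→0→1→3→6 push 6
augment #4: 13→0→1→8→5→6 push 7
max flow = 29; residual-reachable set from 13 gives S-side
cut edges (S→T): {(0,6), (3,6), (8,5), (13,5)} total cap 29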